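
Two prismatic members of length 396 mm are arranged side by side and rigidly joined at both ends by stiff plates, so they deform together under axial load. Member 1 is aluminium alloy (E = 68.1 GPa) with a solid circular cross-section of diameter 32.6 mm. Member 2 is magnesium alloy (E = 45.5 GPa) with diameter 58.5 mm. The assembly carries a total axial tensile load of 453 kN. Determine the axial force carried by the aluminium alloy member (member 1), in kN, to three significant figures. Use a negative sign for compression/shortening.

A_1 = 834.7 mm².
A_2 = 2688 mm².
Equal strain + equilibrium ⇒ each member carries load in proportion to AE: A₁E₁ = 56840000 N, A₂E₂ = 122300000 N, ΣAE = 179100000 N.
F₁ = P·A₁E₁/ΣAE = 453000·56840000/179100000 = 143700 N.

144 kN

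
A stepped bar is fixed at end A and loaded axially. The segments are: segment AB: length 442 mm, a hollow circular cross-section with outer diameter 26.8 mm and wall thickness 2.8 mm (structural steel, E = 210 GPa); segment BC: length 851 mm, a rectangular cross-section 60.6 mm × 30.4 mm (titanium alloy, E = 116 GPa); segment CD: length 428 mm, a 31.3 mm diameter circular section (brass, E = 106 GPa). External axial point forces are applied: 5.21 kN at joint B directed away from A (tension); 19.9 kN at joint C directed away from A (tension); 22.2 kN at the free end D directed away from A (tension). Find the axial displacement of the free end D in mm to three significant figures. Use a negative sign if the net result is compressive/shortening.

Internal axial forces (sectioning from the free end, tension +): N_CD = 22.2 kN, N_BC = 42.1 kN, N_AB = 47.31 kN.
A_AB = 211.1 mm².
A_BC = 1842 mm².
A_CD = 769.4 mm².
δ_AB = 47310·442/(211.1·210000) = 0.4717 mm
δ_BC = 42100·851/(1842·116000) = 0.1677 mm
δ_CD = 22200·428/(769.4·106000) = 0.1165 mm
δ = Σδ_i = 0.7558 mm.

0.756 mm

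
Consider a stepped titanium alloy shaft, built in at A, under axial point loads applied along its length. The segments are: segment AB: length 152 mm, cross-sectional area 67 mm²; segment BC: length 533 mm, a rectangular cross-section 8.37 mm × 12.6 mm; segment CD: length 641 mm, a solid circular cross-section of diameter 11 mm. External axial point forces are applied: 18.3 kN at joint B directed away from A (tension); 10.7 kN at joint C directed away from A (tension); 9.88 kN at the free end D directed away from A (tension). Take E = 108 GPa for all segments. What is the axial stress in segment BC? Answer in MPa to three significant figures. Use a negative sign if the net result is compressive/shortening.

195 MPa

Internal axial forces (sectioning from the free end, tension +): N_CD = 9.88 kN, N_BC = 20.58 kN, N_AB = 38.88 kN.
A_BC = 105.5 mm².
σ_BC = N_BC/A_BC = 20580/105.5 = 195.1 MPa.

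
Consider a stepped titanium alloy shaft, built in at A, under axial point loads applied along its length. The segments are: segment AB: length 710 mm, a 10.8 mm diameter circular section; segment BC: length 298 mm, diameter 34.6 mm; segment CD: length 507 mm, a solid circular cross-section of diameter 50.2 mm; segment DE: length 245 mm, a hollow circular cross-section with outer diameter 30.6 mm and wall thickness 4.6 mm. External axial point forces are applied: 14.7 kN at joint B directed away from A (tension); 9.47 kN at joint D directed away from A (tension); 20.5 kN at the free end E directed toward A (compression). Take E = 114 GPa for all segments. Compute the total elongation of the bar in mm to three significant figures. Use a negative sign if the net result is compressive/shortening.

0.0768 mm

Internal axial forces (sectioning from the free end, tension +): N_DE = -20.5 kN, N_CD = -11.03 kN, N_BC = -11.03 kN, N_AB = 3.67 kN.
A_AB = 91.61 mm².
A_BC = 940.2 mm².
A_CD = 1979 mm².
A_DE = 375.7 mm².
δ_AB = 3670·710/(91.61·114000) = 0.2495 mm
δ_BC = -11030·298/(940.2·114000) = -0.03067 mm
δ_CD = -11030·507/(1979·114000) = -0.02478 mm
δ_DE = -20500·245/(375.7·114000) = -0.1173 mm
δ = Σδ_i = 0.0768 mm.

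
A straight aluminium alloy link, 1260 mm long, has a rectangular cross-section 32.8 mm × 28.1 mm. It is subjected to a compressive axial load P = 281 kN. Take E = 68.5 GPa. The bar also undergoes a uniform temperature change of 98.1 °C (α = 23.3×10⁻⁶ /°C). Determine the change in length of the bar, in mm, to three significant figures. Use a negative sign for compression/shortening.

-2.73 mm

A = 921.7 mm².
δ_mech = NL/(AE) = -281000·1260/(921.7·68500) = -5.608 mm.
δ_thermal = αLΔT = 23.3e-6·1260·98.1 = 2.88 mm.
δ = δ_mech + δ_thermal = -2.728 mm.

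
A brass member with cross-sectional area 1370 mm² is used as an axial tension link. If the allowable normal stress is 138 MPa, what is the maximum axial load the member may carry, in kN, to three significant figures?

189 kN

P_max = σ_allow · A = 138 · 1370 = 189100 N = 189.1 kN.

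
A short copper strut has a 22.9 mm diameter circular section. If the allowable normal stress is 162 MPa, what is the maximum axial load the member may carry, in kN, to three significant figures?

A = 411.9 mm².
P_max = σ_allow · A = 162 · 411.9 = 66720 N = 66.72 kN.

66.7 kN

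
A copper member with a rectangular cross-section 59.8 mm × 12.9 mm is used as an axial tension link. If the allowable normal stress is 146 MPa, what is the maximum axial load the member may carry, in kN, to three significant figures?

A = 771.4 mm².
P_max = σ_allow · A = 146 · 771.4 = 112600 N = 112.6 kN.

113 kN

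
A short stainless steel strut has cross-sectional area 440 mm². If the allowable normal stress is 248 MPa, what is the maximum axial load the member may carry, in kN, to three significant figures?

109 kN

P_max = σ_allow · A = 248 · 440 = 109100 N = 109.1 kN.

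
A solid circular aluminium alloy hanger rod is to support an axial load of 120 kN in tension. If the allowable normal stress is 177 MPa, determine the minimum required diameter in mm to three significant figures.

Required area A ≥ P/σ_allow = 120000/177 = 678 mm².
For a solid circular section, d ≥ √(4A/π) = 29.38 mm.

29.4 mm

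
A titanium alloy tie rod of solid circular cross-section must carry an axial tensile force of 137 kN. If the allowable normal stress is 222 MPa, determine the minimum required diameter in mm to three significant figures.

Required area A ≥ P/σ_allow = 137000/222 = 617.1 mm².
For a solid circular section, d ≥ √(4A/π) = 28.03 mm.

28.0 mm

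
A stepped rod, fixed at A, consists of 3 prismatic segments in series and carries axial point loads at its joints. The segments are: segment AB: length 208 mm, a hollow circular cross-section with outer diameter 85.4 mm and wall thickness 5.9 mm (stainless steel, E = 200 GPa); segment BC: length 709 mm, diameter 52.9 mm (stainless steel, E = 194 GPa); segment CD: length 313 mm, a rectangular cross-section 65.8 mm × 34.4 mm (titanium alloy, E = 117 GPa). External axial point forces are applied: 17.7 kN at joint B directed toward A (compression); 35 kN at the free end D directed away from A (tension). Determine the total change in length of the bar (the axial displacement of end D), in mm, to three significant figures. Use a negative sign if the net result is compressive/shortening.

0.112 mm

Internal axial forces (sectioning from the free end, tension +): N_CD = 35 kN, N_BC = 35 kN, N_AB = 17.3 kN.
A_AB = 1474 mm².
A_BC = 2198 mm².
A_CD = 2264 mm².
δ_AB = 17300·208/(1474·200000) = 0.01221 mm
δ_BC = 35000·709/(2198·194000) = 0.0582 mm
δ_CD = 35000·313/(2264·117000) = 0.04137 mm
δ = Σδ_i = 0.1118 mm.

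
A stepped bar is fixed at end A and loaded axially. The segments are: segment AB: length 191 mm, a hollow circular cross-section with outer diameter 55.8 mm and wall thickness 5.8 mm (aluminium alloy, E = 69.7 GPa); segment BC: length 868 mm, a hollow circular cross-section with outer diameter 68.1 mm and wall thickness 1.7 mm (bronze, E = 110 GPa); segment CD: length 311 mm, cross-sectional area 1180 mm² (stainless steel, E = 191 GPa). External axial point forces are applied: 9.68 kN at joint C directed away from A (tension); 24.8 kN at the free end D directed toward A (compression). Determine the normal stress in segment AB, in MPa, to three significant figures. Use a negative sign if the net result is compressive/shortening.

-16.6 MPa

Internal axial forces (sectioning from the free end, tension +): N_CD = -24.8 kN, N_BC = -15.12 kN, N_AB = -15.12 kN.
A_AB = 911.1 mm².
σ_AB = N_AB/A_AB = -15120/911.1 = -16.6 MPa.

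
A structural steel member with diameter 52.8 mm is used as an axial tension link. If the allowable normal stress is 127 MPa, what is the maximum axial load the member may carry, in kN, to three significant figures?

278 kN

A = 2190 mm².
P_max = σ_allow · A = 127 · 2190 = 278100 N = 278.1 kN.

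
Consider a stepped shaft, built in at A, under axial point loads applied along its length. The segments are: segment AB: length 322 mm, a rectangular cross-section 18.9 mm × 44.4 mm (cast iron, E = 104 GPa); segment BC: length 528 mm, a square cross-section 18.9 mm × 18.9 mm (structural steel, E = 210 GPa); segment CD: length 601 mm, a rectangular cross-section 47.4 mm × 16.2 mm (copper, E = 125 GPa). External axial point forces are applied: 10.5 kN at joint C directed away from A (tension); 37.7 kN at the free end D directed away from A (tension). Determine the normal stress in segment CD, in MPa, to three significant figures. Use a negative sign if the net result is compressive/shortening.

Internal axial forces (sectioning from the free end, tension +): N_CD = 37.7 kN, N_BC = 48.2 kN, N_AB = 48.2 kN.
A_CD = 767.9 mm².
σ_CD = N_CD/A_CD = 37700/767.9 = 49.1 MPa.

49.1 MPa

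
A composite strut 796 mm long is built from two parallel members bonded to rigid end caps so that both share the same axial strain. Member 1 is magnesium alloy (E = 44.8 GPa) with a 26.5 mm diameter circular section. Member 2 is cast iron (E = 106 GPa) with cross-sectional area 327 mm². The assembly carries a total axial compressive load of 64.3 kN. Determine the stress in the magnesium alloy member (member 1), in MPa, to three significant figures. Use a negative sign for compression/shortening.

-48.5 MPa

A_1 = 551.5 mm².
Equal strain + equilibrium ⇒ each member carries load in proportion to AE: A₁E₁ = 24710000 N, A₂E₂ = 34660000 N, ΣAE = 59370000 N.
σ₁ = P·E₁/ΣAE = -64300·44800/59370000 = -48.52 MPa.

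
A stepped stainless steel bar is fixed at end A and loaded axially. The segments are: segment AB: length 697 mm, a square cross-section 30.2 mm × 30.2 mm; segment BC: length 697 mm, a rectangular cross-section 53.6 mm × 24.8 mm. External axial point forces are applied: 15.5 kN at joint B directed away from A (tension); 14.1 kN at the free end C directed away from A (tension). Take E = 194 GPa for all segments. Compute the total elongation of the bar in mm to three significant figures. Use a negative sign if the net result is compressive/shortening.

0.155 mm

Internal axial forces (sectioning from the free end, tension +): N_BC = 14.1 kN, N_AB = 29.6 kN.
A_AB = 912 mm².
A_BC = 1329 mm².
δ_AB = 29600·697/(912·194000) = 0.1166 mm
δ_BC = 14100·697/(1329·194000) = 0.03811 mm
δ = Σδ_i = 0.1547 mm.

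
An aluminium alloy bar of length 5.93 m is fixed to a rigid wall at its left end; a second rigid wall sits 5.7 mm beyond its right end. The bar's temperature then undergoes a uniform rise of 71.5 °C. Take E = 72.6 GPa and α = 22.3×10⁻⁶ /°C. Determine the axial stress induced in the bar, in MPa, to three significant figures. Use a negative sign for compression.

Free thermal expansion αLΔT = 22.3e-6 · 5930 · 71.5 = 9.455 mm.
The walls engage after the gap closes; constrained expansion = 9.455 − 5.7 = 3.755 mm.
The walls impose strain ε = −(3.755)/5930 = -6.3324e-04; σ = Eε = 72600 · -6.3324e-04 = -45.97 MPa.

-46.0 MPa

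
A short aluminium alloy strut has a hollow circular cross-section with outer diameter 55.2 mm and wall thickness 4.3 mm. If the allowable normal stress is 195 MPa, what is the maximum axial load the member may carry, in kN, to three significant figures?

A = 687.6 mm².
P_max = σ_allow · A = 195 · 687.6 = 134100 N = 134.1 kN.

134 kN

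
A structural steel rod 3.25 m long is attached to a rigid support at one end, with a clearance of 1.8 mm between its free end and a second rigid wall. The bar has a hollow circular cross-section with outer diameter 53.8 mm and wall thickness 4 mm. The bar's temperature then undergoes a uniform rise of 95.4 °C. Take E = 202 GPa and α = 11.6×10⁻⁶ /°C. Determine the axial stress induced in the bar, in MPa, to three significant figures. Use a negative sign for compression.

Free thermal expansion αLΔT = 11.6e-6 · 3250 · 95.4 = 3.597 mm.
The walls engage after the gap closes; constrained expansion = 3.597 − 1.8 = 1.797 mm.
The walls impose strain ε = −(1.797)/3250 = -5.5279e-04; σ = Eε = 202000 · -5.5279e-04 = -111.7 MPa.

-112 MPa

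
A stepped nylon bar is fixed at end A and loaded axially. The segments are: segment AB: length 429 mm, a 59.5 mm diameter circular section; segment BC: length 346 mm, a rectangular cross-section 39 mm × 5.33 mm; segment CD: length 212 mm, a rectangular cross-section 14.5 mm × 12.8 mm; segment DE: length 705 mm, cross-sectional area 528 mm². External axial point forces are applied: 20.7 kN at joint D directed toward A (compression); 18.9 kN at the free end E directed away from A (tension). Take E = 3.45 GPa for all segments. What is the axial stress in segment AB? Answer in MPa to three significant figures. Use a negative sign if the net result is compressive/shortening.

Internal axial forces (sectioning from the free end, tension +): N_DE = 18.9 kN, N_CD = -1.8 kN, N_BC = -1.8 kN, N_AB = -1.8 kN.
A_AB = 2781 mm².
σ_AB = N_AB/A_AB = -1800/2781 = -0.6474 MPa.

-0.647 MPa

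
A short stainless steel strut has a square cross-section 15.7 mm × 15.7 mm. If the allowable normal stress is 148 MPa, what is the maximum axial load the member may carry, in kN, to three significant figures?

36.5 kN

A = 246.5 mm².
P_max = σ_allow · A = 148 · 246.5 = 36480 N = 36.48 kN.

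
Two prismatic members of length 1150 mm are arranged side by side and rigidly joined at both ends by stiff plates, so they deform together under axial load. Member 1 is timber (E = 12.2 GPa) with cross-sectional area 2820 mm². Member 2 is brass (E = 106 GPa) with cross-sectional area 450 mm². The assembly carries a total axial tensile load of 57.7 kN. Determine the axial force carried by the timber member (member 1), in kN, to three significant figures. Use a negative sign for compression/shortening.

24.2 kN

Equal strain + equilibrium ⇒ each member carries load in proportion to AE: A₁E₁ = 34400000 N, A₂E₂ = 47700000 N, ΣAE = 82100000 N.
F₁ = P·A₁E₁/ΣAE = 57700·34400000/82100000 = 24180 N.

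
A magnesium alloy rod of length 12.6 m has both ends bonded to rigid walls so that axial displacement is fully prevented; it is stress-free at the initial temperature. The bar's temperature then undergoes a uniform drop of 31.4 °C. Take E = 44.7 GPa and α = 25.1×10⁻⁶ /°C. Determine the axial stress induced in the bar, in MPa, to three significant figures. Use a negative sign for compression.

35.2 MPa

Free thermal expansion αLΔT = 25.1e-6 · 12600 · -31.4 = -9.931 mm.
The walls impose strain ε = −(-9.931)/12600 = 7.8814e-04; σ = Eε = 44700 · 7.8814e-04 = 35.23 MPa.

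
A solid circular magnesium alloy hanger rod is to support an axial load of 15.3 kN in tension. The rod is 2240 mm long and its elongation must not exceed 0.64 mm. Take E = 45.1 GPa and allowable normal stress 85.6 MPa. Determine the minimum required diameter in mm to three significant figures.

Required area A ≥ P/σ_allow = 15300/85.6 = 178.7 mm².
For a solid circular section, d ≥ √(4A/π) = 15.09 mm.
Elongation limit: A ≥ PL/(Eδ_allow) = 15300·2240/(45100·0.64) = 1187 mm² ⇒ d ≥ 38.88 mm.
The elongation limit governs.

38.9 mm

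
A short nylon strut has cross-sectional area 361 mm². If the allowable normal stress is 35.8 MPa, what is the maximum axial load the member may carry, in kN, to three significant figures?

P_max = σ_allow · A = 35.8 · 361 = 12920 N = 12.92 kN.

12.9 kN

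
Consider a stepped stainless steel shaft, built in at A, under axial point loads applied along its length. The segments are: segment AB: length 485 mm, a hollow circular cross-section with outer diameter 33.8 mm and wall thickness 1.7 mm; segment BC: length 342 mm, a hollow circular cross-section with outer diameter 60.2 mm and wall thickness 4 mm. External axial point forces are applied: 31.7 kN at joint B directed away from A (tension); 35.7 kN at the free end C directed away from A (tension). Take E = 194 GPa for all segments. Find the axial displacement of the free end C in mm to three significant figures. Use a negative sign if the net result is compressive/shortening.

1.07 mm

Internal axial forces (sectioning from the free end, tension +): N_BC = 35.7 kN, N_AB = 67.4 kN.
A_AB = 171.4 mm².
A_BC = 706.2 mm².
δ_AB = 67400·485/(171.4·194000) = 0.9829 mm
δ_BC = 35700·342/(706.2·194000) = 0.08911 mm
δ = Σδ_i = 1.072 mm.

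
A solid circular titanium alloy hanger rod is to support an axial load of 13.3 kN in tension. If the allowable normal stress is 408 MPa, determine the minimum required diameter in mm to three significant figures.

Required area A ≥ P/σ_allow = 13300/408 = 32.6 mm².
For a solid circular section, d ≥ √(4A/π) = 6.442 mm.

6.44 mm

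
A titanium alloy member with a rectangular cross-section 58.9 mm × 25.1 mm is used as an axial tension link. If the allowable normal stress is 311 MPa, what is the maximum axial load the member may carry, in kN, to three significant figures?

460 kN

A = 1478 mm².
P_max = σ_allow · A = 311 · 1478 = 459800 N = 459.8 kN.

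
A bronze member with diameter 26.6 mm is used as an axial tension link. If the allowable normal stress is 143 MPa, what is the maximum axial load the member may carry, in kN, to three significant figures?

79.5 kN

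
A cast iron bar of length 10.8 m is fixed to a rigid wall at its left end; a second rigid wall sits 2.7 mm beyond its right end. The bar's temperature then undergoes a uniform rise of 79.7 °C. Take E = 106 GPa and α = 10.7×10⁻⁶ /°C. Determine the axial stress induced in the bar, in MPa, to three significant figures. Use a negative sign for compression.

Free thermal expansion αLΔT = 10.7e-6 · 10800 · 79.7 = 9.21 mm.
The walls engage after the gap closes; constrained expansion = 9.21 − 2.7 = 6.51 mm.
The walls impose strain ε = −(6.51)/10800 = -6.0279e-04; σ = Eε = 106000 · -6.0279e-04 = -63.9 MPa.

-63.9 MPa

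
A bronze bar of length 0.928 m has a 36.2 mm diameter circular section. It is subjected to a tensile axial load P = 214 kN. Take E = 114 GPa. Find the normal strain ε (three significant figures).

0.00182

A = 1029 mm².
σ = N/A = 207.9 MPa; ε = σ/E = 207.9/114000 = 1.824e-03.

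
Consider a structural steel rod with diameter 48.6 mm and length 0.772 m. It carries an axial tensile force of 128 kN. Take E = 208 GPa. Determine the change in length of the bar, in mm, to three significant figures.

0.256 mm

A = 1855 mm².
δ_mech = NL/(AE) = 128000·772/(1855·208000) = 0.2561 mm.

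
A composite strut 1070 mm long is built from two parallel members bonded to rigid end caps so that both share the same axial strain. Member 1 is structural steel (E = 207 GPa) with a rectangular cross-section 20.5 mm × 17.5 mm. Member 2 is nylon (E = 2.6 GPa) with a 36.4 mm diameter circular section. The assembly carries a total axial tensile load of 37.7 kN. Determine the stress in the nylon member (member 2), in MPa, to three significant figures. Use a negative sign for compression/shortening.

A_1 = 358.8 mm².
A_2 = 1041 mm².
Equal strain + equilibrium ⇒ each member carries load in proportion to AE: A₁E₁ = 74260000 N, A₂E₂ = 2706000 N, ΣAE = 76970000 N.
σ₂ = P·E₂/ΣAE = 37700·2600/76970000 = 1.274 MPa.

1.27 MPa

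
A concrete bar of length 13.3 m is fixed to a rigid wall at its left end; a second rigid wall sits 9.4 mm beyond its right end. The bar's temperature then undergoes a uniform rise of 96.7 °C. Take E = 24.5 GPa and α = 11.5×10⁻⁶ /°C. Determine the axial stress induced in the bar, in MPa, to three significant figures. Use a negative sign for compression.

-9.93 MPa

Free thermal expansion αLΔT = 11.5e-6 · 13300 · 96.7 = 14.79 mm.
The walls engage after the gap closes; constrained expansion = 14.79 − 9.4 = 5.39 mm.
The walls impose strain ε = −(5.39)/13300 = -4.0528e-04; σ = Eε = 24500 · -4.0528e-04 = -9.929 MPa.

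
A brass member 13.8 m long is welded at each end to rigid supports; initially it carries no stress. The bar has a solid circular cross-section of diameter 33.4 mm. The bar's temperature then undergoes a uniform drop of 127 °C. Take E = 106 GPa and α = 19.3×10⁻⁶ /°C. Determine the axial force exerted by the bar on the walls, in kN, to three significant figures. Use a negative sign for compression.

Free thermal expansion αLΔT = 19.3e-6 · 13800 · -127 = -33.83 mm.
The walls impose strain ε = −(-33.83)/13800 = 2.4511e-03; σ = Eε = 106000 · 2.4511e-03 = 259.8 MPa.
Wall reaction R = σ·A = 259.8·876.2 = 227600 N = 227.6 kN.

228 kN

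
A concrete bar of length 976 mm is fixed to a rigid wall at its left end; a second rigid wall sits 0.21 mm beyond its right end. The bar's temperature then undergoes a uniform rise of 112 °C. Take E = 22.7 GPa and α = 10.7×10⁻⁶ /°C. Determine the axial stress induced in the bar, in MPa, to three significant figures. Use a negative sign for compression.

Free thermal expansion αLΔT = 10.7e-6 · 976 · 112 = 1.17 mm.
The walls engage after the gap closes; constrained expansion = 1.17 − 0.21 = 0.9596 mm.
The walls impose strain ε = −(0.9596)/976 = -9.8324e-04; σ = Eε = 22700 · -9.8324e-04 = -22.32 MPa.

-22.3 MPa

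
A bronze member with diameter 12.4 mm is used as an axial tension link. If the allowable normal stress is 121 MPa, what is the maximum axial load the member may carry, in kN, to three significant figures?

14.6 kN

A = 120.8 mm².
P_max = σ_allow · A = 121 · 120.8 = 14610 N = 14.61 kN.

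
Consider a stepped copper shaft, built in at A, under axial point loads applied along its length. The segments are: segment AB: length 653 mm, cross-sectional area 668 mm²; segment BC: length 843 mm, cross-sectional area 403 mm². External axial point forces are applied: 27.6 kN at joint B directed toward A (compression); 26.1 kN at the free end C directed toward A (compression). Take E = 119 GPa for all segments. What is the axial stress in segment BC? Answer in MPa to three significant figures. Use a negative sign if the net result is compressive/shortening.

Internal axial forces (sectioning from the free end, tension +): N_BC = -26.1 kN, N_AB = -53.7 kN.
σ_BC = N_BC/A_BC = -26100/403 = -64.76 MPa.

-64.8 MPa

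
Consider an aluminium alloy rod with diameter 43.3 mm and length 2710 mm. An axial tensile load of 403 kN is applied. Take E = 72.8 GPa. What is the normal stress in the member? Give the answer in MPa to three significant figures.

274 MPa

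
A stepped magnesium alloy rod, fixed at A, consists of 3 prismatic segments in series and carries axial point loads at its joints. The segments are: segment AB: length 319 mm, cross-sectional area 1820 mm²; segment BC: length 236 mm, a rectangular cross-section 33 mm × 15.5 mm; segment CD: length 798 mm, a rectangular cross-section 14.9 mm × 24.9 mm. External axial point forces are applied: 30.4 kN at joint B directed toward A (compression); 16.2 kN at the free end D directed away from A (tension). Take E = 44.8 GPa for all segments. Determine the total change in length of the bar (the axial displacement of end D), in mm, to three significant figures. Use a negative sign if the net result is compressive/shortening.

0.889 mm

Internal axial forces (sectioning from the free end, tension +): N_CD = 16.2 kN, N_BC = 16.2 kN, N_AB = -14.2 kN.
A_BC = 511.5 mm².
A_CD = 371 mm².
δ_AB = -14200·319/(1820·44800) = -0.05556 mm
δ_BC = 16200·236/(511.5·44800) = 0.1668 mm
δ_CD = 16200·798/(371·44800) = 0.7778 mm
δ = Σδ_i = 0.8891 mm.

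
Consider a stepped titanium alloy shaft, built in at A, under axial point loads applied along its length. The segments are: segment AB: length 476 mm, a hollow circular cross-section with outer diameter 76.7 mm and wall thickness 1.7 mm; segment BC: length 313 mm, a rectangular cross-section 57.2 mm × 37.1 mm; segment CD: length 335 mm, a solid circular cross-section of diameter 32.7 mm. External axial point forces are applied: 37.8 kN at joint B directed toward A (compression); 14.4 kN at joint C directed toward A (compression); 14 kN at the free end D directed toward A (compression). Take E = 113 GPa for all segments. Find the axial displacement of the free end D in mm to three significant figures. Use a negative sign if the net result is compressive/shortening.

-0.783 mm

Internal axial forces (sectioning from the free end, tension +): N_CD = -14 kN, N_BC = -28.4 kN, N_AB = -66.2 kN.
A_AB = 400.6 mm².
A_BC = 2122 mm².
A_CD = 839.8 mm².
δ_AB = -66200·476/(400.6·113000) = -0.6962 mm
δ_BC = -28400·313/(2122·113000) = -0.03707 mm
δ_CD = -14000·335/(839.8·113000) = -0.04942 mm
δ = Σδ_i = -0.7827 mm.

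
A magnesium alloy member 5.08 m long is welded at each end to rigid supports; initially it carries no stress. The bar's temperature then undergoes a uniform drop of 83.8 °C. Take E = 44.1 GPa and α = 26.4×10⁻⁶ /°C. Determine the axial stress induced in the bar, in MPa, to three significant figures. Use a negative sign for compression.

Free thermal expansion αLΔT = 26.4e-6 · 5080 · -83.8 = -11.24 mm.
The walls impose strain ε = −(-11.24)/5080 = 2.2123e-03; σ = Eε = 44100 · 2.2123e-03 = 97.56 MPa.

97.6 MPa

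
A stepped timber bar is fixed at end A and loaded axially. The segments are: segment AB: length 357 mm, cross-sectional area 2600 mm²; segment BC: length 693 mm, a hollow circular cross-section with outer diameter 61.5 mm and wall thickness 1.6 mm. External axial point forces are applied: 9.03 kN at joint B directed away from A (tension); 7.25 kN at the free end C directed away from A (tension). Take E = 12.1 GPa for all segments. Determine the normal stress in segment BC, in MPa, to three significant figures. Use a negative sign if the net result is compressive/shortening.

Internal axial forces (sectioning from the free end, tension +): N_BC = 7.25 kN, N_AB = 16.28 kN.
A_BC = 301.1 mm².
σ_BC = N_BC/A_BC = 7250/301.1 = 24.08 MPa.

24.1 MPa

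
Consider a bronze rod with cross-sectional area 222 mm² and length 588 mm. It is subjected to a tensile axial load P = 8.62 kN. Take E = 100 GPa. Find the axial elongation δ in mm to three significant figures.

0.228 mm

δ_mech = NL/(AE) = 8620·588/(222·100000) = 0.2283 mm.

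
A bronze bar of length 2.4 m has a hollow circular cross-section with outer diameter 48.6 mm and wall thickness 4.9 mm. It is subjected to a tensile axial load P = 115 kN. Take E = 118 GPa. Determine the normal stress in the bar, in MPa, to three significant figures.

A = 672.7 mm².
σ = N/A = 115000/672.7 = 171 MPa.

171 MPa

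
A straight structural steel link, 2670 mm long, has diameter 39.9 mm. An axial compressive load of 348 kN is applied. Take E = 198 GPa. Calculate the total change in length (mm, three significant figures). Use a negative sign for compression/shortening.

-3.75 mm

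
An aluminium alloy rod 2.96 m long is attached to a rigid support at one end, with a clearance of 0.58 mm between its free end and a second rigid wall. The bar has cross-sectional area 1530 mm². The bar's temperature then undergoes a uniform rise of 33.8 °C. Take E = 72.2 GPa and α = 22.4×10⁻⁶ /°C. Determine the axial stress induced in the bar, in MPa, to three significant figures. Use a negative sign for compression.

Free thermal expansion αLΔT = 22.4e-6 · 2960 · 33.8 = 2.241 mm.
The walls engage after the gap closes; constrained expansion = 2.241 − 0.58 = 1.661 mm.
The walls impose strain ε = −(1.661)/2960 = -5.6117e-04; σ = Eε = 72200 · -5.6117e-04 = -40.52 MPa.

-40.5 MPa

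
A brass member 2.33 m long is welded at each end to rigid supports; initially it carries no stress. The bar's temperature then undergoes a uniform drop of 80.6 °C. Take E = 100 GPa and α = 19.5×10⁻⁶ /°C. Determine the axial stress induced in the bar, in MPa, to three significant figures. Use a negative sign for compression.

Free thermal expansion αLΔT = 19.5e-6 · 2330 · -80.6 = -3.662 mm.
The walls impose strain ε = −(-3.662)/2330 = 1.5717e-03; σ = Eε = 100000 · 1.5717e-03 = 157.2 MPa.

157 MPa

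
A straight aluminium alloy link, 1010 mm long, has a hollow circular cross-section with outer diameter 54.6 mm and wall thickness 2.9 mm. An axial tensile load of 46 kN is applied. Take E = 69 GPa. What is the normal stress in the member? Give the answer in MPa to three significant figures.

97.7 MPa

A = 471 mm².
σ = N/A = 46000/471 = 97.66 MPa.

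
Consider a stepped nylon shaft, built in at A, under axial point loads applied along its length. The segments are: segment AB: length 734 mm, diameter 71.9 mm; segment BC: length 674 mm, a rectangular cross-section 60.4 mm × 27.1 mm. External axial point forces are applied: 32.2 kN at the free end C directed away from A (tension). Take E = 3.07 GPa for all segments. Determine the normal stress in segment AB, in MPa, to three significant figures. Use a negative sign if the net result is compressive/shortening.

7.93 MPa

Internal axial forces (sectioning from the free end, tension +): N_BC = 32.2 kN, N_AB = 32.2 kN.
A_AB = 4060 mm².
σ_AB = N_AB/A_AB = 32200/4060 = 7.931 MPa.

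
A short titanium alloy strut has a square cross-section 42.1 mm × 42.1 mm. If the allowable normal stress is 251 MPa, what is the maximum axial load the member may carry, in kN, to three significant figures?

445 kN

A = 1772 mm².
P_max = σ_allow · A = 251 · 1772 = 444900 N = 444.9 kN.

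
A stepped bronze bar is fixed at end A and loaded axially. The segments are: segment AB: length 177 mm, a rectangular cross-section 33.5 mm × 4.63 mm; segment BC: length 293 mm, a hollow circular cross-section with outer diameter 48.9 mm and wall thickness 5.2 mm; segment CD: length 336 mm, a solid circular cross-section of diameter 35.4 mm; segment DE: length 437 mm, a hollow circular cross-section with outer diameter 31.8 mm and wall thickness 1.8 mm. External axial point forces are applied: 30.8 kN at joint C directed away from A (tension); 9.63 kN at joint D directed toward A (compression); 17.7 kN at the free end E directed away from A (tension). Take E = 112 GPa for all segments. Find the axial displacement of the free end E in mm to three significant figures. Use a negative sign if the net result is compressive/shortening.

0.970 mm

Internal axial forces (sectioning from the free end, tension +): N_DE = 17.7 kN, N_CD = 8.07 kN, N_BC = 38.87 kN, N_AB = 38.87 kN.
A_AB = 155.1 mm².
A_BC = 713.9 mm².
A_CD = 984.2 mm².
A_DE = 169.6 mm².
δ_AB = 38870·177/(155.1·112000) = 0.396 mm
δ_BC = 38870·293/(713.9·112000) = 0.1424 mm
δ_CD = 8070·336/(984.2·112000) = 0.0246 mm
δ_DE = 17700·437/(169.6·112000) = 0.4071 mm
δ = Σδ_i = 0.9702 mm.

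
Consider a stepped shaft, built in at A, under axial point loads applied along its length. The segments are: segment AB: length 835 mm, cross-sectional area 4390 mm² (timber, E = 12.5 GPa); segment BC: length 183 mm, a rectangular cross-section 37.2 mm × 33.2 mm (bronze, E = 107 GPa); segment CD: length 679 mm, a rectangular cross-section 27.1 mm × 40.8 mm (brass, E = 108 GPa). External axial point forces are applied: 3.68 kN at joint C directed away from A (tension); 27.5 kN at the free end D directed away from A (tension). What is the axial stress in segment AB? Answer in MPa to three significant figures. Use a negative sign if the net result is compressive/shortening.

7.10 MPa

Internal axial forces (sectioning from the free end, tension +): N_CD = 27.5 kN, N_BC = 31.18 kN, N_AB = 31.18 kN.
σ_AB = N_AB/A_AB = 31180/4390 = 7.103 MPa.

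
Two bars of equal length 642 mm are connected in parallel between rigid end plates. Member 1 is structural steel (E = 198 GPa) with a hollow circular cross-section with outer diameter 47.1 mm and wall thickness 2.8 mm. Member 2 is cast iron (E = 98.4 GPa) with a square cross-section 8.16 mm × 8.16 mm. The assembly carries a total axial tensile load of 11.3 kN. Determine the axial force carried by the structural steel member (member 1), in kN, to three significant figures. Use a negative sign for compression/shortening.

10.4 kN

A_1 = 389.7 mm².
A_2 = 66.59 mm².
Equal strain + equilibrium ⇒ each member carries load in proportion to AE: A₁E₁ = 77160000 N, A₂E₂ = 6552000 N, ΣAE = 83710000 N.
F₁ = P·A₁E₁/ΣAE = 11300·77160000/83710000 = 10420 N.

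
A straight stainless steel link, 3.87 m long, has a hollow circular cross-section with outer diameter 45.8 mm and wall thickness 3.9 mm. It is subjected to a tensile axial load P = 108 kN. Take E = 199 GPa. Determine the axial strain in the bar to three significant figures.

A = 513.4 mm².
σ = N/A = 210.4 MPa; ε = σ/E = 210.4/199000 = 1.057e-03.

0.00106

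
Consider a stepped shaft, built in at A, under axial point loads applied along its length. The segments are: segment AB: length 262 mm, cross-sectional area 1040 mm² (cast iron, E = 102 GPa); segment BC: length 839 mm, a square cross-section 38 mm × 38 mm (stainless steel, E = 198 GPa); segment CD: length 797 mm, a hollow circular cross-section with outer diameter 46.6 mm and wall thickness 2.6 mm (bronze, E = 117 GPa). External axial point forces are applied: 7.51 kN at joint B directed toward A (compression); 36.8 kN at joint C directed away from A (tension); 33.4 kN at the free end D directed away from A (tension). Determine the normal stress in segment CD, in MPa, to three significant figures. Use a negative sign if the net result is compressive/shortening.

92.9 MPa

Internal axial forces (sectioning from the free end, tension +): N_CD = 33.4 kN, N_BC = 70.2 kN, N_AB = 62.69 kN.
A_CD = 359.4 mm².
σ_CD = N_CD/A_CD = 33400/359.4 = 92.93 MPa.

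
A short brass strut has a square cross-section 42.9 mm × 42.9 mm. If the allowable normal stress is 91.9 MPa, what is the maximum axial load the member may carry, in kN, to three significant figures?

A = 1840 mm².
P_max = σ_allow · A = 91.9 · 1840 = 169100 N = 169.1 kN.

169 kN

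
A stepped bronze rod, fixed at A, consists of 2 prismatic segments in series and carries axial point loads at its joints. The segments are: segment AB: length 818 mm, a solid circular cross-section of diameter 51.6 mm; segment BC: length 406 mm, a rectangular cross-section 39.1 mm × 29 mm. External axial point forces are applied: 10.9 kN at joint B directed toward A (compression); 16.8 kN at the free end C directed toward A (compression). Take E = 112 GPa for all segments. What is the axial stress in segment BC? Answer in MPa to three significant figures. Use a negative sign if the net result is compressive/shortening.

-14.8 MPa

Internal axial forces (sectioning from the free end, tension +): N_BC = -16.8 kN, N_AB = -27.7 kN.
A_BC = 1134 mm².
σ_BC = N_BC/A_BC = -16800/1134 = -14.82 MPa.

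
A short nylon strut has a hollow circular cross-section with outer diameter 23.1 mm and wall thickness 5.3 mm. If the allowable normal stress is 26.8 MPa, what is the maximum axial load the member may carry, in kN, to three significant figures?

A = 296.4 mm².
P_max = σ_allow · A = 26.8 · 296.4 = 7943 N = 7.943 kN.

7.94 kN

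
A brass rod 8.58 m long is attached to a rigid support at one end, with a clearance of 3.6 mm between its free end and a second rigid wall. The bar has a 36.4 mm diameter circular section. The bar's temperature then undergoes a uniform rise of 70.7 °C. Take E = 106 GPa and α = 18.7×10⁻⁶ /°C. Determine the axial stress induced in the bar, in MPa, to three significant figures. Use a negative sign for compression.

Free thermal expansion αLΔT = 18.7e-6 · 8580 · 70.7 = 11.34 mm.
The walls engage after the gap closes; constrained expansion = 11.34 − 3.6 = 7.744 mm.
The walls impose strain ε = −(7.744)/8580 = -9.0251e-04; σ = Eε = 106000 · -9.0251e-04 = -95.67 MPa.

-95.7 MPa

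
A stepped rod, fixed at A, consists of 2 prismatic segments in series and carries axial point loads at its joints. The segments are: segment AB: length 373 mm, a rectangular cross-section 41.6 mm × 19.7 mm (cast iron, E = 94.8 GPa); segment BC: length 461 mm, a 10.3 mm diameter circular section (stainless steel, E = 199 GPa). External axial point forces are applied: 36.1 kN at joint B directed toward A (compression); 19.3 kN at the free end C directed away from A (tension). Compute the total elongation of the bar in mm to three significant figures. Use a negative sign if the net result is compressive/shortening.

0.456 mm

Internal axial forces (sectioning from the free end, tension +): N_BC = 19.3 kN, N_AB = -16.8 kN.
A_AB = 819.5 mm².
A_BC = 83.32 mm².
δ_AB = -16800·373/(819.5·94800) = -0.08066 mm
δ_BC = 19300·461/(83.32·199000) = 0.5366 mm
δ = Σδ_i = 0.4559 mm.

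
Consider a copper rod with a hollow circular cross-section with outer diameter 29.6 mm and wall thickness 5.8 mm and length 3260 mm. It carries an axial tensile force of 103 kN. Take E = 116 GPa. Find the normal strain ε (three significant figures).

0.00205

A = 433.7 mm².
σ = N/A = 237.5 MPa; ε = σ/E = 237.5/116000 = 2.048e-03.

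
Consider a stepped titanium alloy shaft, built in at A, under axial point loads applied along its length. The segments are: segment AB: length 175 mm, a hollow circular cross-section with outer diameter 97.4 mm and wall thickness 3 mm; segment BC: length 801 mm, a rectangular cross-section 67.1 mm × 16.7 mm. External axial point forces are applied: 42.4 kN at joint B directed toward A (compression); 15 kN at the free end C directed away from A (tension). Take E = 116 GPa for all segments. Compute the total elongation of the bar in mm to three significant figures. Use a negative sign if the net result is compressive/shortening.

Internal axial forces (sectioning from the free end, tension +): N_BC = 15 kN, N_AB = -27.4 kN.
A_AB = 889.7 mm².
A_BC = 1121 mm².
δ_AB = -27400·175/(889.7·116000) = -0.04646 mm
δ_BC = 15000·801/(1121·116000) = 0.09243 mm
δ = Σδ_i = 0.04597 mm.

0.0460 mm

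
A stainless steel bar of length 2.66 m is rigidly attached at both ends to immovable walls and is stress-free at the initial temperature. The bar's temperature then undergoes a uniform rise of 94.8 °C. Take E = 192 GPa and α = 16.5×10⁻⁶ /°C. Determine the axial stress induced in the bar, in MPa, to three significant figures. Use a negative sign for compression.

Free thermal expansion αLΔT = 16.5e-6 · 2660 · 94.8 = 4.161 mm.
The walls impose strain ε = −(4.161)/2660 = -1.5642e-03; σ = Eε = 192000 · -1.5642e-03 = -300.3 MPa.

-300 MPa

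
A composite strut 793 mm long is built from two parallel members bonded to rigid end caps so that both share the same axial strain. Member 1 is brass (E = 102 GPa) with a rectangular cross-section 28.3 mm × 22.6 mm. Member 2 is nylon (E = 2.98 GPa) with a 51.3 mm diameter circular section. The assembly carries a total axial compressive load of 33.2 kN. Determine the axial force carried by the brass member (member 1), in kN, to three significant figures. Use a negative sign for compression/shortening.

-30.3 kN

A_1 = 639.6 mm².
A_2 = 2067 mm².
Equal strain + equilibrium ⇒ each member carries load in proportion to AE: A₁E₁ = 65240000 N, A₂E₂ = 6159000 N, ΣAE = 71400000 N.
F₁ = P·A₁E₁/ΣAE = -33200·65240000/71400000 = -30340 N.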